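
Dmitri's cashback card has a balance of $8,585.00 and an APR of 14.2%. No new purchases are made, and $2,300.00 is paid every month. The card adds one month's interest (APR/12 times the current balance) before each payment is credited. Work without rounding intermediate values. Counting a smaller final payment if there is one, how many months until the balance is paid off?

Monthly rate r = 14.2%/12 = 1.18333% = 0.0118333.
Recurrence: B ← B·(1+r) − $2,300.00.
Month 1: interest $101.59; balance after payment $6,386.59.
Month 2: interest $75.57; balance after payment $4,162.16.
Month 3: interest $49.25; balance after payment $1,911.42.
Month 4: interest $22.62; balance after payment $0.00.

4 months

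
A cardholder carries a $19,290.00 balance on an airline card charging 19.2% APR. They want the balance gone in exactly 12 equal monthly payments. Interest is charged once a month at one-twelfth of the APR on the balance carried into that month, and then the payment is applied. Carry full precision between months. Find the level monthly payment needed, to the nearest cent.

Monthly rate r = 19.2%/12 = 1.6% = 0.016.
Level-payment amortization: P = B₀·r / (1 − (1+r)^(−n)) = 19290.00·0.016 / (1 − 1.016^(−12)).
Denominator 1 − (1+r)^(−12) = 0.173437868.
P = 308.64 / 0.173437868 ≈ 1779.54.

$1,779.54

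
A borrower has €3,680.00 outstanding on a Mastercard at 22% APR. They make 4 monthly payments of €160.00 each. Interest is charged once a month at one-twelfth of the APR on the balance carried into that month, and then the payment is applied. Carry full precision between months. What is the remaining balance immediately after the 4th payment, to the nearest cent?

Monthly rate r = 22%/12 = 1.83333% = 0.0183333.
Each month: B ← B·(1+r) − €160.00.
Month 1: interest €67.47; balance after payment €3,587.47.
Month 2: interest €65.77; balance after payment €3,493.24.
Month 3: interest €64.04; balance after payment €3,397.28.
Month 4: interest €62.28; balance after payment €3,299.56.

€3,299.56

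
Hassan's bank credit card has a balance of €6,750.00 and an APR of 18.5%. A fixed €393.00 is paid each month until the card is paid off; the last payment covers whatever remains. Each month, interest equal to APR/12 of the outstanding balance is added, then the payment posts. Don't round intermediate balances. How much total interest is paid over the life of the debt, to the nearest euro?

€1,152

Monthly rate r = 18.5%/12 = 1.54167% = 0.0154167.
Payoff takes n = ⌈−ln(1 − rB₀/P)/ln(1+r)⌉ = ⌈20.106⌉ = 21 payments; the last is €41.86.
Total paid = 20·€393.00 + €41.86 = €7,901.86.
Total interest = total paid − principal = €7,901.86 − €6,750.00 = €1,151.86.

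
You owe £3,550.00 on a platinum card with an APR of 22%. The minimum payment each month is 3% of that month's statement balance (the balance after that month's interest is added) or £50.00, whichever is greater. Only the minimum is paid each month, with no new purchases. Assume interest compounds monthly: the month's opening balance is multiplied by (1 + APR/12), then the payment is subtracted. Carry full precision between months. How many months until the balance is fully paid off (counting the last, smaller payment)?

114 months

Monthly rate r = 22%/12 = 1.83333% = 0.0183333.
While 3% of the post-interest balance exceeds £50.00, each month B ← (B·(1+r))·(1 − 0.03), i.e. B shrinks by the factor (1+r)·0.97 = 0.98778.
This holds for months 1–63. Entering month 64 the balance is £1,636.50; 3% of the post-interest balance is now below £50.00, so the flat £50.00 minimum applies from here.
From month 64 a fixed £50.00 at rate r clears £1,636.50 in 51 more payments. Total: 63 + 51 = 114 months.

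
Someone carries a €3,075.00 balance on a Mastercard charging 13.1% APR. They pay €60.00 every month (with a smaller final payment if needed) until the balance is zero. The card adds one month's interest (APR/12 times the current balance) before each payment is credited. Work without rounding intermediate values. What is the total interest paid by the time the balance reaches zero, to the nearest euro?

Monthly rate r = 13.1%/12 = 1.09167% = 0.0109167.
Payoff takes n = ⌈−ln(1 − rB₀/P)/ln(1+r)⌉ = ⌈75.505⌉ = 76 payments; the last is €30.39.
Total paid = 75·€60.00 + €30.39 = €4,530.39.
Total interest = total paid − principal = €4,530.39 − €3,075.00 = €1,455.39.

€1,455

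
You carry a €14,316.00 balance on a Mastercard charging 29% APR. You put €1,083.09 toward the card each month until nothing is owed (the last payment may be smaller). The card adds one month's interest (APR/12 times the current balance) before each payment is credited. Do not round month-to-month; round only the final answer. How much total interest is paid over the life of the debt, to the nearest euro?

Monthly rate r = 29%/12 = 2.41667% = 0.0241667.
Payoff takes n = ⌈−ln(1 − rB₀/P)/ln(1+r)⌉ = ⌈16.115⌉ = 17 payments; the last is €126.25.
Total paid = 16·€1,083.09 + €126.25 = €17,455.69.
Total interest = total paid − principal = €17,455.69 − €14,316.00 = €3,139.69.

€3,140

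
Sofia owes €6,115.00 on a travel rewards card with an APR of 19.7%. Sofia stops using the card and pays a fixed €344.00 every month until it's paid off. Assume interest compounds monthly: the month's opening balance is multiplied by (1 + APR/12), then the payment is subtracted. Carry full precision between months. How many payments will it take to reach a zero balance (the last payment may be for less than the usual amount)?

22 months

Monthly rate r = 19.7%/12 = 1.64167% = 0.0164167.
Recurrence: B ← B·(1+r) − €344.00.
Month 1: interest €100.39; balance after payment €5,871.39.
Month 2: interest €96.39; balance after payment €5,623.78.
Closed form: n = −ln(1 − rB₀/P)/ln(1+r) = −ln(0.70817)/ln(1.01642) ≈ 21.191, so the balance reaches zero during payment 22.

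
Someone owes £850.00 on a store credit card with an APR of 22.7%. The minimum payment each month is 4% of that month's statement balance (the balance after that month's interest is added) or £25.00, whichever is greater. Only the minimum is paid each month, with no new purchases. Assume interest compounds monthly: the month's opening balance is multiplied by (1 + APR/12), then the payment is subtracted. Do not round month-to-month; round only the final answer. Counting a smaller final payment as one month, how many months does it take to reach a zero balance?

Monthly rate r = 22.7%/12 = 1.89167% = 0.0189167.
While 4% of the post-interest balance exceeds £25.00, each month B ← (B·(1+r))·(1 − 0.04), i.e. B shrinks by the factor (1+r)·0.96 = 0.97816.
This holds for months 1–15. Entering month 16 the balance is £610.33; 4% of the post-interest balance is now below £25.00, so the flat £25.00 minimum applies from here.
From month 16 a fixed £25.00 at rate r clears £610.33 in 34 more payments. Total: 15 + 34 = 49 months.

49 months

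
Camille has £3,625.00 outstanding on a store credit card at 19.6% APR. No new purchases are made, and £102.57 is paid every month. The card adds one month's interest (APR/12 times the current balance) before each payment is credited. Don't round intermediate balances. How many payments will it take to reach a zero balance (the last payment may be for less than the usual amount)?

Monthly rate r = 19.6%/12 = 1.63333% = 0.0163333.
Recurrence: B ← B·(1+r) − £102.57.
Month 1: interest £59.21; balance after payment £3,581.64.
Month 2: interest £58.50; balance after payment £3,537.57.
Closed form: n = −ln(1 − rB₀/P)/ln(1+r) = −ln(0.42275)/ln(1.01633) ≈ 53.142, so the balance reaches zero during payment 54.

54 payments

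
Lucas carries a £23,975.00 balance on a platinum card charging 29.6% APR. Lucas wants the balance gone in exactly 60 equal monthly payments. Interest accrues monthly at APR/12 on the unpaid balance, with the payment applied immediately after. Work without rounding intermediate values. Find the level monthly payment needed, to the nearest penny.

Monthly rate r = 29.6%/12 = 2.46667% = 0.0246667.
Level-payment amortization: P = B₀·r / (1 − (1+r)^(−n)) = 23975.00·0.0246667 / (1 − 1.02467^(−60)).
Denominator 1 − (1+r)^(−60) = 0.768237326.
P = 591.383 / 0.768237326 ≈ 769.79.

£769.79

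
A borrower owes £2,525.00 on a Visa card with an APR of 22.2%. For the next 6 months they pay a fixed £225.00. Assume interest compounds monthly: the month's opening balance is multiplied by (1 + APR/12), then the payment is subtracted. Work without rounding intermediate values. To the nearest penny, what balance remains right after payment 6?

Monthly rate r = 22.2%/12 = 1.85% = 0.0185.
Each month: B ← B·(1+r) − £225.00.
Month 1: interest £46.71; balance after payment £2,346.71.
Month 2: interest £43.41; balance after payment £2,165.13.
Month 3: interest £40.05; balance after payment £1,980.18.
Month 4: interest £36.63; balance after payment £1,791.81.
Month 5: interest £33.15; balance after payment £1,599.96.
Month 6: interest £29.60; balance after payment £1,404.56.

£1,404.56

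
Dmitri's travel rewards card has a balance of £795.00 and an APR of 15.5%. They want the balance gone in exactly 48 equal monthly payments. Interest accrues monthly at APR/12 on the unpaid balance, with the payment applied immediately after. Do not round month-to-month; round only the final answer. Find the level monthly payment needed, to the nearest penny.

£22.33

Monthly rate r = 15.5%/12 = 1.29167% = 0.0129167.
Level-payment amortization: P = B₀·r / (1 − (1+r)^(−n)) = 795.00·0.0129167 / (1 − 1.01292^(−48)).
Denominator 1 − (1+r)^(−48) = 0.459915669.
P = 10.2688 / 0.459915669 ≈ 22.33.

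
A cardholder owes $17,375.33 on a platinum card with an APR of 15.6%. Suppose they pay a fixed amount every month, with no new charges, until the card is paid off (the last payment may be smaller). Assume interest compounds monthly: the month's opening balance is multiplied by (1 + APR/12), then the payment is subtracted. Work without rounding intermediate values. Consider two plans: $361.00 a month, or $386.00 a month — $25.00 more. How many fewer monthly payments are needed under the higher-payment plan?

8 fewer payments

Monthly rate r = 15.6%/12 = 1.3% = 0.013.
At $361.00/mo: n = ⌈−ln(1 − rB₀/P)/ln(1+r)⌉ = 77 payments (last $30.26); total interest = total paid − $17,375.33 = $10,090.93.
At $386.00/mo: 69 payments (last $48.27); total interest $8,920.94.
Payments saved = 77 − 69 = 8.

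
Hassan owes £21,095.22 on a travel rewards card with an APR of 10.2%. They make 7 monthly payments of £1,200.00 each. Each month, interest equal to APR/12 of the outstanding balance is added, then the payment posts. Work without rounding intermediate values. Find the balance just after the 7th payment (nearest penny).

Monthly rate r = 10.2%/12 = 0.85% = 0.0085.
Each month: B ← B·(1+r) − £1,200.00.
Month 1: interest £179.31; balance after payment £20,074.53.
Month 2: interest £170.63; balance after payment £19,045.16.
Month 3: interest £161.88; balance after payment £18,007.05.
Month 4: interest £153.06; balance after payment £16,960.11.
Month 5: interest £144.16; balance after payment £15,904.27.
Month 6: interest £135.19; balance after payment £14,839.45.
Month 7: interest £126.14; balance after payment £13,765.59.

£13,765.59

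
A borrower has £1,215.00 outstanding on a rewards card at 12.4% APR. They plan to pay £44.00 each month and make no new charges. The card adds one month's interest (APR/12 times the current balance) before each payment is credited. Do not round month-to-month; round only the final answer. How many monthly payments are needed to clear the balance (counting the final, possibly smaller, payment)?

33 payments

Monthly rate r = 12.4%/12 = 1.03333% = 0.0103333.
Recurrence: B ← B·(1+r) − £44.00.
Month 1: interest £12.55; balance after payment £1,183.56.
Month 2: interest £12.23; balance after payment £1,151.79.
Closed form: n = −ln(1 − rB₀/P)/ln(1+r) = −ln(0.71466)/ln(1.01033) ≈ 32.679, so the balance reaches zero during payment 33.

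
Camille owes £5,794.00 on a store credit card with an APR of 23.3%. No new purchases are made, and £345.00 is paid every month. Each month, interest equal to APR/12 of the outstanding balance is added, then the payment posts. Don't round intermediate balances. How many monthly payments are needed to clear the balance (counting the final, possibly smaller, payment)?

21 months

Monthly rate r = 23.3%/12 = 1.94167% = 0.0194167.
Recurrence: B ← B·(1+r) − £345.00.
Month 1: interest £112.50; balance after payment £5,561.50.
Month 2: interest £107.99; balance after payment £5,324.49.
Closed form: n = −ln(1 − rB₀/P)/ln(1+r) = −ln(0.67391)/ln(1.01942) ≈ 20.522, so the balance reaches zero during payment 21.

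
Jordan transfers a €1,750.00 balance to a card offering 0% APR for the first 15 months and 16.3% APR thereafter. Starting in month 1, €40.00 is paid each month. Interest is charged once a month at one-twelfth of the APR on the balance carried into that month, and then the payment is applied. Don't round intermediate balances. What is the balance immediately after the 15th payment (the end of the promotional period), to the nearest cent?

Promo months 1–15 at r₀ = 0%/12 = 0; months 16+ at r₁ = 16.3%/12 = 0.0135833.
After month 15 (no interest yet): B = €1,750.00 − 15·€40.00 = €1,150.00.

€1,150.00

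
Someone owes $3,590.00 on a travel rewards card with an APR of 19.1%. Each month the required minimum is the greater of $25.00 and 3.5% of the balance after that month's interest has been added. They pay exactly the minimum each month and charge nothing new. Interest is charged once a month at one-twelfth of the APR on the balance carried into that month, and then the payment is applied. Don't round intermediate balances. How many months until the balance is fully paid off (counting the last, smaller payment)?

Monthly rate r = 19.1%/12 = 1.59167% = 0.0159167.
While 3.5% of the post-interest balance exceeds $25.00, each month B ← (B·(1+r))·(1 − 0.035), i.e. B shrinks by the factor (1+r)·0.965 = 0.98036.
This holds for months 1–83. Entering month 84 the balance is $691.96; 3.5% of the post-interest balance is now below $25.00, so the flat $25.00 minimum applies from here.
From month 84 a fixed $25.00 at rate r clears $691.96 in 37 more payments. Total: 83 + 37 = 120 months.

120 months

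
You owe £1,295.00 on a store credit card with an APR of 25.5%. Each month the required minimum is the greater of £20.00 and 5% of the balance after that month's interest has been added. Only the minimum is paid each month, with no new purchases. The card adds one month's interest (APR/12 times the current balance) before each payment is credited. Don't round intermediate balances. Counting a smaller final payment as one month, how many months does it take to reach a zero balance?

Monthly rate r = 25.5%/12 = 2.125% = 0.02125.
While 5% of the post-interest balance exceeds £20.00, each month B ← (B·(1+r))·(1 − 0.05), i.e. B shrinks by the factor (1+r)·0.95 = 0.97019.
This holds for months 1–40. Entering month 41 the balance is £385.92; 5% of the post-interest balance is now below £20.00, so the flat £20.00 minimum applies from here.
From month 41 a fixed £20.00 at rate r clears £385.92 in 26 more payments. Total: 40 + 26 = 66 months.

66 months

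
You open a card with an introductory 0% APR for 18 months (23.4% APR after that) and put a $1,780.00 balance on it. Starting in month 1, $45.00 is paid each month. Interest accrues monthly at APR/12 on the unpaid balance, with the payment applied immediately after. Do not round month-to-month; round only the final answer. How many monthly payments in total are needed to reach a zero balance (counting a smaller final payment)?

47 months

Promo months 1–18 at r₀ = 0%/12 = 0; months 19+ at r₁ = 23.4%/12 = 0.0195.
After month 18 (no interest yet): B = $1,780.00 − 18·$45.00 = $970.00.
Then at r₁ with $45.00/mo: n₂ = −ln(1 − r₁·B/P)/ln(1+r₁) ≈ 28.24 → 29 more payments.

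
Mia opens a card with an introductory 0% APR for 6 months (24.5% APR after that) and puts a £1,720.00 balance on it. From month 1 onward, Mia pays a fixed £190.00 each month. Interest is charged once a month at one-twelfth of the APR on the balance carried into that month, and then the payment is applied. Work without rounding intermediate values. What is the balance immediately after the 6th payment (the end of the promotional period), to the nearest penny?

£580.00

Promo months 1–6 at r₀ = 0%/12 = 0; months 7+ at r₁ = 24.5%/12 = 0.0204167.
After month 6 (no interest yet): B = £1,720.00 − 6·£190.00 = £580.00.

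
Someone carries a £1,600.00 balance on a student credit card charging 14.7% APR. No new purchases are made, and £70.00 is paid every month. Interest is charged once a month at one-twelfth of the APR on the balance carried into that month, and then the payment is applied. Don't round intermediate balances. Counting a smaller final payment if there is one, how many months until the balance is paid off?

27 payments

Monthly rate r = 14.7%/12 = 1.225% = 0.01225.
Recurrence: B ← B·(1+r) − £70.00.
Month 1: interest £19.60; balance after payment £1,549.60.
Month 2: interest £18.98; balance after payment £1,498.58.
Closed form: n = −ln(1 − rB₀/P)/ln(1+r) = −ln(0.72)/ln(1.01225) ≈ 26.981, so the balance reaches zero during payment 27.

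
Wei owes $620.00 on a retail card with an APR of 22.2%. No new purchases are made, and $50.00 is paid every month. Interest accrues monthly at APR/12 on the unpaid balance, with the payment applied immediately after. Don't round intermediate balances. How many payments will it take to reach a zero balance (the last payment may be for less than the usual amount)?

15 payments

Monthly rate r = 22.2%/12 = 1.85% = 0.0185.
Recurrence: B ← B·(1+r) − $50.00.
Month 1: interest $11.47; balance after payment $581.47.
Month 2: interest $10.76; balance after payment $542.23.
Closed form: n = −ln(1 − rB₀/P)/ln(1+r) = −ln(0.7706)/ln(1.0185) ≈ 14.216, so the balance reaches zero during payment 15.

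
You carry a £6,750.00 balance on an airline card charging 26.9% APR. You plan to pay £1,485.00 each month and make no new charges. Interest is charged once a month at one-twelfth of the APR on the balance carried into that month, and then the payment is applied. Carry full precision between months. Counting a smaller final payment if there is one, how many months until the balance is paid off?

5 payments

Monthly rate r = 26.9%/12 = 2.24167% = 0.0224167.
Recurrence: B ← B·(1+r) − £1,485.00.
Month 1: interest £151.31; balance after payment £5,416.31.
Month 2: interest £121.42; balance after payment £4,052.73.
Month 3: interest £90.85; balance after payment £2,658.58.
Month 4: interest £59.60; balance after payment £1,233.17.
Month 5: interest £27.64; balance after payment £0.00.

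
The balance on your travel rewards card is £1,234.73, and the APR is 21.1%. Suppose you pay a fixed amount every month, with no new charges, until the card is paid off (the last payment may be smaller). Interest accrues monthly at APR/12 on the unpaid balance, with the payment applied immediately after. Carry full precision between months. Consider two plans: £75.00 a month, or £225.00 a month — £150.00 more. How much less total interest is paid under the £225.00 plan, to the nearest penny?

£160.54

Monthly rate r = 21.1%/12 = 1.75833% = 0.0175833.
At £75.00/mo: n = ⌈−ln(1 − rB₀/P)/ln(1+r)⌉ = 20 payments (last £45.64); total interest = total paid − £1,234.73 = £235.91.
At £225.00/mo: 6 payments (last £185.10); total interest £75.37.
Interest saved = £235.91 − £75.37 = £160.54.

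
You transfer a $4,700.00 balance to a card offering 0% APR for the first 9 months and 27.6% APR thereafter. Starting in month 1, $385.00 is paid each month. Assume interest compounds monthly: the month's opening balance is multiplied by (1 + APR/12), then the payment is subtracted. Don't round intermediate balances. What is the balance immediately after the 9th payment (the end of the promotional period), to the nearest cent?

$1,235.00

Promo months 1–9 at r₀ = 0%/12 = 0; months 10+ at r₁ = 27.6%/12 = 0.023.
After month 9 (no interest yet): B = $4,700.00 − 9·$385.00 = $1,235.00.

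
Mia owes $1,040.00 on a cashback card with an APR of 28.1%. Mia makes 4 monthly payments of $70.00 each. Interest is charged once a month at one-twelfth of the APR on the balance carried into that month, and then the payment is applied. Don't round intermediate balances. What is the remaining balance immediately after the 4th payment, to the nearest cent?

$850.90

Monthly rate r = 28.1%/12 = 2.34167% = 0.0234167.
Each month: B ← B·(1+r) − $70.00.
Month 1: interest $24.35; balance after payment $994.35.
Month 2: interest $23.28; balance after payment $947.64.
Month 3: interest $22.19; balance after payment $899.83.
Month 4: interest $21.07; balance after payment $850.90.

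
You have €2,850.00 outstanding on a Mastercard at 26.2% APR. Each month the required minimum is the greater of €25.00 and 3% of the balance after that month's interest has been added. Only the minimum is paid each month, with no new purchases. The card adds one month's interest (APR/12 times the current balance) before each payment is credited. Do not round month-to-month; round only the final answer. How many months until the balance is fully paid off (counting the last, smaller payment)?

199 months

Monthly rate r = 26.2%/12 = 2.18333% = 0.0218333.
While 3% of the post-interest balance exceeds €25.00, each month B ← (B·(1+r))·(1 − 0.03), i.e. B shrinks by the factor (1+r)·0.97 = 0.99118.
This holds for months 1–142. Entering month 143 the balance is €809.84; 3% of the post-interest balance is now below €25.00, so the flat €25.00 minimum applies from here.
From month 143 a fixed €25.00 at rate r clears €809.84 in 57 more payments. Total: 142 + 57 = 199 months.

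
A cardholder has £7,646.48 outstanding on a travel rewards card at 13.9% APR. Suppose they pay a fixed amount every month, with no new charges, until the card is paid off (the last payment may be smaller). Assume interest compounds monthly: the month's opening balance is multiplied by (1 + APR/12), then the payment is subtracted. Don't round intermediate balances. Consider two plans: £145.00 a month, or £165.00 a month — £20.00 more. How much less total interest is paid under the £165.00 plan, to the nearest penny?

Monthly rate r = 13.9%/12 = 1.15833% = 0.0115833.
At £145.00/mo: n = ⌈−ln(1 − rB₀/P)/ln(1+r)⌉ = 82 payments (last £137.35); total interest = total paid − £7,646.48 = £4,235.87.
At £165.00/mo: 67 payments (last £136.05); total interest £3,379.57.
Interest saved = £4,235.87 − £3,379.57 = £856.30.

£856.30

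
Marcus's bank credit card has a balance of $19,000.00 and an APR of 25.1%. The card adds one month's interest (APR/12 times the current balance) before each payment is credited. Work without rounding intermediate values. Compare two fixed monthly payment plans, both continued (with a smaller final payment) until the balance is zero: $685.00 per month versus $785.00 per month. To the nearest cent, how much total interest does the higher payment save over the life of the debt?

$1,956.22

Monthly rate r = 25.1%/12 = 2.09167% = 0.0209167.
At $685.00/mo: n = ⌈−ln(1 − rB₀/P)/ln(1+r)⌉ = 42 payments (last $634.78); total interest = total paid − $19,000.00 = $9,719.78.
At $785.00/mo: 35 payments (last $73.56); total interest $7,763.56.
Interest saved = $9,719.78 − $7,763.56 = $1,956.22.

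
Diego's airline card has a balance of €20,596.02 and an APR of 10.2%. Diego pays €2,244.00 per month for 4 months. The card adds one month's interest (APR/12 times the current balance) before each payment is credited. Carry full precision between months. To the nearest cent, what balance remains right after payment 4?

€12,214.17

Monthly rate r = 10.2%/12 = 0.85% = 0.0085.
Each month: B ← B·(1+r) − €2,244.00.
Month 1: interest €175.07; balance after payment €18,527.09.
Month 2: interest €157.48; balance after payment €16,440.57.
Month 3: interest €139.74; balance after payment €14,336.31.
Month 4: interest €121.86; balance after payment €12,214.17.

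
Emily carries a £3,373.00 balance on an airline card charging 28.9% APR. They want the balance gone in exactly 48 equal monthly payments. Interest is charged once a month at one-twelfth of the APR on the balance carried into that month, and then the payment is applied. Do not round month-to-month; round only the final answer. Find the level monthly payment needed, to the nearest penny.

Monthly rate r = 28.9%/12 = 2.40833% = 0.0240833.
Level-payment amortization: P = B₀·r / (1 − (1+r)^(−n)) = 3373.00·0.0240833 / (1 − 1.02408^(−48)).
Denominator 1 − (1+r)^(−48) = 0.680915515.
P = 81.2331 / 0.680915515 ≈ 119.30.

£119.30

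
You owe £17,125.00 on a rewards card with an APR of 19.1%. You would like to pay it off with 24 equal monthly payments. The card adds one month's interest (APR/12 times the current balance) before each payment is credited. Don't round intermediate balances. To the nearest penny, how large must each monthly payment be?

£864.08

Monthly rate r = 19.1%/12 = 1.59167% = 0.0159167.
Level-payment amortization: P = B₀·r / (1 − (1+r)^(−n)) = 17125.00·0.0159167 / (1 − 1.01592^(−24)).
Denominator 1 − (1+r)^(−24) = 0.315448771.
P = 272.573 / 0.315448771 ≈ 864.08.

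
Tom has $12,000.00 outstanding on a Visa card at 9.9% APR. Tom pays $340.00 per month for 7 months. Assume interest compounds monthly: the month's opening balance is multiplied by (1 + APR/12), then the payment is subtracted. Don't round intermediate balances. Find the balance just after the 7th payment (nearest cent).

Monthly rate r = 9.9%/12 = 0.825% = 0.00825.
Each month: B ← B·(1+r) − $340.00.
Month 1: interest $99.00; balance after payment $11,759.00.
Month 2: interest $97.01; balance after payment $11,516.01.
Month 3: interest $95.01; balance after payment $11,271.02.
Month 4: interest $92.99; balance after payment $11,024.00.
Month 5: interest $90.95; balance after payment $10,774.95.
Month 6: interest $88.89; balance after payment $10,523.85.
Month 7: interest $86.82; balance after payment $10,270.67.

$10,270.67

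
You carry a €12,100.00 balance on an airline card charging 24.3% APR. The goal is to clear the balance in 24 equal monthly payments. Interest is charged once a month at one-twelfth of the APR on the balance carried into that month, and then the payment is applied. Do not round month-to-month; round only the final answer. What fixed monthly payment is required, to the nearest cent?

Monthly rate r = 24.3%/12 = 2.025% = 0.02025.
Level-payment amortization: P = B₀·r / (1 − (1+r)^(−n)) = 12100.00·0.02025 / (1 − 1.02025^(−24)).
Denominator 1 − (1+r)^(−24) = 0.381924516.
P = 245.025 / 0.381924516 ≈ 641.55.

€641.55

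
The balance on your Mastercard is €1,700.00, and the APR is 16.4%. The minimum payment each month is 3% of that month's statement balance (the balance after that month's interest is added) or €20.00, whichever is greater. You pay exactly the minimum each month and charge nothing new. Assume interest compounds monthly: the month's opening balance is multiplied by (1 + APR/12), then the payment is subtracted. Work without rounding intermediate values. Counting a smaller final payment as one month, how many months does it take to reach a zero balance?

Monthly rate r = 16.4%/12 = 1.36667% = 0.0136667.
While 3% of the post-interest balance exceeds €20.00, each month B ← (B·(1+r))·(1 − 0.03), i.e. B shrinks by the factor (1+r)·0.97 = 0.98326.
This holds for months 1–57. Entering month 58 the balance is €649.33; 3% of the post-interest balance is now below €20.00, so the flat €20.00 minimum applies from here.
From month 58 a fixed €20.00 at rate r clears €649.33 in 44 more payments. Total: 57 + 44 = 101 months.

101 months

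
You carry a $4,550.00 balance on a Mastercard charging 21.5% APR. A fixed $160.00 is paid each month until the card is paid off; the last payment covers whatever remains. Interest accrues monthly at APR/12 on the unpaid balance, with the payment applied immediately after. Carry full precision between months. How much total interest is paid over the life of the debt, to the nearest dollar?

Monthly rate r = 21.5%/12 = 1.79167% = 0.0179167.
Payoff takes n = ⌈−ln(1 − rB₀/P)/ln(1+r)⌉ = ⌈40.114⌉ = 41 payments; the last is $18.33.
Total paid = 40·$160.00 + $18.33 = $6,418.33.
Total interest = total paid − principal = $6,418.33 − $4,550.00 = $1,868.33.

$1,868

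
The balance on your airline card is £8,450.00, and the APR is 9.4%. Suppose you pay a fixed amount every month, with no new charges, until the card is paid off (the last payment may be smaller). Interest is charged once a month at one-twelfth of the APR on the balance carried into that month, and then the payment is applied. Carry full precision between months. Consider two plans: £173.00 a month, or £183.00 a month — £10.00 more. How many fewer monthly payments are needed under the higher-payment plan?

Monthly rate r = 9.4%/12 = 0.783333% = 0.00783333.
At £173.00/mo: n = ⌈−ln(1 − rB₀/P)/ln(1+r)⌉ = 62 payments (last £139.43); total interest = total paid − £8,450.00 = £2,242.43.
At £183.00/mo: 58 payments (last £98.48); total interest £2,079.48.
Payments saved = 62 − 58 = 4.

4 fewer payments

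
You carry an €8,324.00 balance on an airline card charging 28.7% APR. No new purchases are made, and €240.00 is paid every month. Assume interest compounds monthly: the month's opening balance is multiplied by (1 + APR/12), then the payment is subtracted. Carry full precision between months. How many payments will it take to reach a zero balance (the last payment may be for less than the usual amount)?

Monthly rate r = 28.7%/12 = 2.39167% = 0.0239167.
Recurrence: B ← B·(1+r) − €240.00.
Month 1: interest €199.08; balance after payment €8,283.08.
Month 2: interest €198.10; balance after payment €8,241.19.
Closed form: n = −ln(1 − rB₀/P)/ln(1+r) = −ln(0.17049)/ln(1.02392) ≈ 74.849, so the balance reaches zero during payment 75.

75 months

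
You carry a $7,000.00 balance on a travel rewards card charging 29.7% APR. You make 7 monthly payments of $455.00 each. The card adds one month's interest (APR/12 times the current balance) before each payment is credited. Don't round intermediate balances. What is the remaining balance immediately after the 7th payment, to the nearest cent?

Monthly rate r = 29.7%/12 = 2.475% = 0.02475.
Each month: B ← B·(1+r) − $455.00.
Month 1: interest $173.25; balance after payment $6,718.25.
Month 2: interest $166.28; balance after payment $6,429.53.
Month 3: interest $159.13; balance after payment $6,133.66.
Month 4: interest $151.81; balance after payment $5,830.47.
Month 5: interest $144.30; balance after payment $5,519.77.
Month 6: interest $136.61; balance after payment $5,201.38.
Month 7: interest $128.73; balance after payment $4,875.12.

$4,875.12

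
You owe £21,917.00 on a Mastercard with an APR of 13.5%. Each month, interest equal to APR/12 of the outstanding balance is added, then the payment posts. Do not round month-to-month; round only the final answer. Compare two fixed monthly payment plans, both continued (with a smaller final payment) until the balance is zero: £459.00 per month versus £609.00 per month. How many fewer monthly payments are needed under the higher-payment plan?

Monthly rate r = 13.5%/12 = 1.125% = 0.01125.
At £459.00/mo: n = ⌈−ln(1 − rB₀/P)/ln(1+r)⌉ = 69 payments (last £397.92); total interest = total paid − £21,917.00 = £9,692.92.
At £609.00/mo: 47 payments (last £238.48); total interest £6,335.48.
Payments saved = 69 − 47 = 22.

22 fewer payments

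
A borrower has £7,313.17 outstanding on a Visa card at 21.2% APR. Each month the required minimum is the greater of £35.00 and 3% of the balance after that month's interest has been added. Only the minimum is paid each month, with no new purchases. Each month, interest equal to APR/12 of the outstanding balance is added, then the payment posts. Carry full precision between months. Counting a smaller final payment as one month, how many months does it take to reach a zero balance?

193 months

Monthly rate r = 21.2%/12 = 1.76667% = 0.0176667.
While 3% of the post-interest balance exceeds £35.00, each month B ← (B·(1+r))·(1 − 0.03), i.e. B shrinks by the factor (1+r)·0.97 = 0.98714.
This holds for months 1–144. Entering month 145 the balance is £1,133.53; 3% of the post-interest balance is now below £35.00, so the flat £35.00 minimum applies from here.
From month 145 a fixed £35.00 at rate r clears £1,133.53 in 49 more payments. Total: 144 + 49 = 193 months.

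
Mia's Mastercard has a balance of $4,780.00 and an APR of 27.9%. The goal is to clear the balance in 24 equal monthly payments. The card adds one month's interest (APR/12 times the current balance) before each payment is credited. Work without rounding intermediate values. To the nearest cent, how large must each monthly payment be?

$262.12

Monthly rate r = 27.9%/12 = 2.325% = 0.02325.
Level-payment amortization: P = B₀·r / (1 − (1+r)^(−n)) = 4780.00·0.02325 / (1 − 1.02325^(−24)).
Denominator 1 − (1+r)^(−24) = 0.423979526.
P = 111.135 / 0.423979526 ≈ 262.12.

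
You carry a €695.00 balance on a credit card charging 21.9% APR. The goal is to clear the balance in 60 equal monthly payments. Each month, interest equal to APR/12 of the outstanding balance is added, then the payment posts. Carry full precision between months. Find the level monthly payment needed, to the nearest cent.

€19.16

Monthly rate r = 21.9%/12 = 1.825% = 0.01825.
Level-payment amortization: P = B₀·r / (1 − (1+r)^(−n)) = 695.00·0.01825 / (1 − 1.01825^(−60)).
Denominator 1 − (1+r)^(−60) = 0.662141481.
P = 12.6837 / 0.662141481 ≈ 19.16.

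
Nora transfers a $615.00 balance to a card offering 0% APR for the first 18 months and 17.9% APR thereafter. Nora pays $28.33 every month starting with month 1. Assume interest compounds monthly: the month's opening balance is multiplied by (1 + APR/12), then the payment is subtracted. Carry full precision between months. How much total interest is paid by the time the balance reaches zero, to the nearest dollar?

$4

Promo months 1–18 at r₀ = 0%/12 = 0; months 19+ at r₁ = 17.9%/12 = 0.0149167.
After month 18 (no interest yet): B = $615.00 − 18·$28.33 = $105.06.
Then at r₁ with $28.33/mo: n₂ = −ln(1 − r₁·B/P)/ln(1+r₁) ≈ 3.84 → 4 more payments.
Total paid = 21·$28.33 + $23.92 = $618.85; interest = $618.85 − $615.00 = $3.85.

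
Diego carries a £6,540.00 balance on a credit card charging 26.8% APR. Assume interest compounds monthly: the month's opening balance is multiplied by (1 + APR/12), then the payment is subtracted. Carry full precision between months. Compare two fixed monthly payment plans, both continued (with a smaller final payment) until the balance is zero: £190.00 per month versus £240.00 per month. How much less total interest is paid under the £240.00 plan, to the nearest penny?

Monthly rate r = 26.8%/12 = 2.23333% = 0.0223333.
At £190.00/mo: n = ⌈−ln(1 − rB₀/P)/ln(1+r)⌉ = 67 payments (last £55.64); total interest = total paid − £6,540.00 = £6,055.64.
At £240.00/mo: 43 payments (last £112.62); total interest £3,652.62.
Interest saved = £6,055.64 − £3,652.62 = £2,403.02.

£2,403.02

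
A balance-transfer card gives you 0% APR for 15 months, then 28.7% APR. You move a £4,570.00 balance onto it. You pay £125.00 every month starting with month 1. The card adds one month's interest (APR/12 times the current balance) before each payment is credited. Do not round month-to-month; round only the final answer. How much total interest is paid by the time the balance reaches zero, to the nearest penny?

Promo months 1–15 at r₀ = 0%/12 = 0; months 16+ at r₁ = 28.7%/12 = 0.0239167.
After month 15 (no interest yet): B = £4,570.00 − 15·£125.00 = £2,695.00.
Then at r₁ with £125.00/mo: n₂ = −ln(1 − r₁·B/P)/ln(1+r₁) ≈ 30.67 → 31 more payments.
Total paid = 45·£125.00 + £84.31 = £5,709.31; interest = £5,709.31 − £4,570.00 = £1,139.31.

£1,139.31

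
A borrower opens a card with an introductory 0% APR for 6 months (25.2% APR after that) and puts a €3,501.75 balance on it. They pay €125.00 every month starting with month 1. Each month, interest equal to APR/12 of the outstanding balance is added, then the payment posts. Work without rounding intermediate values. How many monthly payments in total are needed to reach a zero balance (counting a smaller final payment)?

36 months

Promo months 1–6 at r₀ = 0%/12 = 0; months 7+ at r₁ = 25.2%/12 = 0.021.
After month 6 (no interest yet): B = €3,501.75 − 6·€125.00 = €2,751.75.
Then at r₁ with €125.00/mo: n₂ = −ln(1 − r₁·B/P)/ln(1+r₁) ≈ 29.85 → 30 more payments.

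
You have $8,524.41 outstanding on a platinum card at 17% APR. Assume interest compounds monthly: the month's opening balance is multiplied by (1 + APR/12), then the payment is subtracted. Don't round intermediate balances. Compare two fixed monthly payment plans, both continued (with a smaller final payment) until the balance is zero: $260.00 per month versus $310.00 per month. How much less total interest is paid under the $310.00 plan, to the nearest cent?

Monthly rate r = 17%/12 = 1.41667% = 0.0141667.
At $260.00/mo: n = ⌈−ln(1 − rB₀/P)/ln(1+r)⌉ = 45 payments (last $102.85); total interest = total paid − $8,524.41 = $3,018.44.
At $310.00/mo: 36 payments (last $26.95); total interest $2,352.54.
Interest saved = $3,018.44 − $2,352.54 = $665.90.

$665.90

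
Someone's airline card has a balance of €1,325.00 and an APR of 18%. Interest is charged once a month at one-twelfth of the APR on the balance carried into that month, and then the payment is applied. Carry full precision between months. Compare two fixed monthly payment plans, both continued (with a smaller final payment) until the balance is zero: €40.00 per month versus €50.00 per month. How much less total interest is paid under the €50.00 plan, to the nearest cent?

€143.98

Monthly rate r = 18%/12 = 1.5% = 0.015.
At €40.00/mo: n = ⌈−ln(1 − rB₀/P)/ln(1+r)⌉ = 47 payments (last €5.52); total interest = total paid − €1,325.00 = €520.52.
At €50.00/mo: 35 payments (last €1.54); total interest €376.54.
Interest saved = €520.52 − €376.54 = €143.98.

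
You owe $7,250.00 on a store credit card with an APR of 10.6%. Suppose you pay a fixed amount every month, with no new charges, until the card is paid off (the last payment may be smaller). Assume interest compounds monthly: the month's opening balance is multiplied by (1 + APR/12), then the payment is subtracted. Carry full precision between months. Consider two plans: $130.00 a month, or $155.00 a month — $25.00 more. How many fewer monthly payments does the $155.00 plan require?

17 fewer payments

Monthly rate r = 10.6%/12 = 0.883333% = 0.00883333.
At $130.00/mo: n = ⌈−ln(1 − rB₀/P)/ln(1+r)⌉ = 78 payments (last $19.75); total interest = total paid − $7,250.00 = $2,779.75.
At $155.00/mo: 61 payments (last $94.47); total interest $2,144.47.
Payments saved = 78 − 61 = 17.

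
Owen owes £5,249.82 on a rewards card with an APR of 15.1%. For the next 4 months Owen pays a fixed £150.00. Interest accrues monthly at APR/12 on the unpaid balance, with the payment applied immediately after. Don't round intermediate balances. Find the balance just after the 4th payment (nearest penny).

Monthly rate r = 15.1%/12 = 1.25833% = 0.0125833.
Each month: B ← B·(1+r) − £150.00.
Month 1: interest £66.06; balance after payment £5,165.88.
Month 2: interest £65.00; balance after payment £5,080.88.
Month 3: interest £63.93; balance after payment £4,994.82.
Month 4: interest £62.85; balance after payment £4,907.67.

£4,907.67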